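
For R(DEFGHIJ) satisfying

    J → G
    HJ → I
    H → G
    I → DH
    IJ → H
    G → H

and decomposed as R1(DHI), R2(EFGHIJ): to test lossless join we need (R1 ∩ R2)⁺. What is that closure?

DGHI

R1 ∩ R2 = {HI}.
H → G applies, adding G
I → DH applies, adding D
Closure: {DGHI}.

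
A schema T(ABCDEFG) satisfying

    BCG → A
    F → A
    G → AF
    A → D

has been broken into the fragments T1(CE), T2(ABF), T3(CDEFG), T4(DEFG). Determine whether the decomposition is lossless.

Chase test. Columns are ABCDEFG; row i has aⱼ where attribute j ∈ Ti, else bᵢⱼ.
Initial tableau (one row per fragment):
  row 1: b11 b12 a3 b14 a5 b16 b17
  row 2: a1 a2 b23 b24 b25 a6 b27
  row 3: b31 b32 a3 a4 a5 a6 a7
  row 4: b41 b42 b43 a4 a5 a6 a7
Rows 2 and 3 agree on F; apply F→A and equate their A entries.
Rows 2 and 4 agree on F; apply F→A and equate their A entries.
Rows 2 and 3 agree on A; apply A→D and equate their D entries.
No row becomes fully distinguished — the join is lossy.

No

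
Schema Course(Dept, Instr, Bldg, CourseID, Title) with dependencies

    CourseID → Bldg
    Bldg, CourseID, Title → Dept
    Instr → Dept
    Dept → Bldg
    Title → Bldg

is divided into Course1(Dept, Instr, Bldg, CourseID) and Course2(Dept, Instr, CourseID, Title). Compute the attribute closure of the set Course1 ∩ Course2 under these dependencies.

Dept, Instr, Bldg, CourseID

Course1 ∩ Course2 = {Dept, Instr, CourseID}.
CourseID → Bldg applies, adding Bldg
Closure: {Dept, Instr, Bldg, CourseID}.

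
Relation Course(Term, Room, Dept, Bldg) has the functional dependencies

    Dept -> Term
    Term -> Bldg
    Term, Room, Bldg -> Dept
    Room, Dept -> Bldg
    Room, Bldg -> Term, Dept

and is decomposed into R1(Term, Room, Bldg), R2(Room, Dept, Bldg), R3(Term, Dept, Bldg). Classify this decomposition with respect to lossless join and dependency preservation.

lossless and dependency-preserving

Lossless test (chase): Rows 2 and 3 agree on Dept; apply Dept→Term and equate their Term entries. Rows 1 and 2 agree on Term, Room, Bldg; apply Term, Room, Bldg→Dept and equate their Dept entries. Row 1 is now all distinguished symbols — the join is lossless.
Dependency preservation: Term, Room, Bldg → Dept; Room, Bldg → Term, Dept are not contained in any single fragment, but the restricted closure of each left-hand side across the fragments still reaches the right-hand side; the remaining FDs each lie inside some fragment. All dependencies are preserved.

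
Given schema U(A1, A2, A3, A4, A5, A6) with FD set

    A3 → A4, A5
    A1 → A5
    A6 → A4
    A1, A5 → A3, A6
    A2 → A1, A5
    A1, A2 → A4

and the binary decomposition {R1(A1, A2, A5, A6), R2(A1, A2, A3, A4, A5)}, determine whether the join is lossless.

Common attributes: R1 ∩ R2 = {A1, A2, A5}.
Closure of {A1, A2, A5}: A1, A5 → A3, A6 applies, adding A3, A6; A1, A2 → A4 applies, adding A4. So (A1, A2, A5)⁺ = {A1, A2, A3, A4, A5, A6}.
This closure contains every attribute of R1, so R1 ∩ R2 → R1. The join is lossless.

Yes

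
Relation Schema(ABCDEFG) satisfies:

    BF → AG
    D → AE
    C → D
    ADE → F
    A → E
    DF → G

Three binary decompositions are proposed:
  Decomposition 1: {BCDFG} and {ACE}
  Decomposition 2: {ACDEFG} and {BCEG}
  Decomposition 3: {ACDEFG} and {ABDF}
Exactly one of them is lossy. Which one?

Decomposition 3

Decomposition 1: common = {C}, closure = {ACDEFG} → lossless.
Decomposition 2: common = {CEG}, closure = {ACDEFG} → lossless.
Decomposition 3: common = {ADF}, closure = {ADEFG} → lossy.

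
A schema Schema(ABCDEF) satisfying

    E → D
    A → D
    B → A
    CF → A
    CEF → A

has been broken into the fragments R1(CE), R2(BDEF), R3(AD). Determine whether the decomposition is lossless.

No

Chase test. Columns are ABCDEF; row i has aⱼ where attribute j ∈ Ri, else bᵢⱼ.
Initial tableau (one row per fragment):
  row 1: b11 b12 a3 b14 a5 b16
  row 2: b21 a2 b23 a4 a5 a6
  row 3: a1 b32 b33 a4 b35 b36
Rows 1 and 2 agree on E; apply E→D and equate their D entries.
No row becomes fully distinguished — the join is lossy.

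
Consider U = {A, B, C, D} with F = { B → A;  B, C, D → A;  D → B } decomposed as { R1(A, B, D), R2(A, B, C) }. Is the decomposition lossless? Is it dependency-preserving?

lossy but dependency-preserving

Lossless test: (A, B)⁺ = {A, B}, which is a superkey of neither fragment — lossy.
Dependency preservation: B, C, D → A is not contained in any single fragment, but the restricted closure of its left-hand side across the fragments still reaches the right-hand side; the remaining FDs each lie inside some fragment. All dependencies are preserved.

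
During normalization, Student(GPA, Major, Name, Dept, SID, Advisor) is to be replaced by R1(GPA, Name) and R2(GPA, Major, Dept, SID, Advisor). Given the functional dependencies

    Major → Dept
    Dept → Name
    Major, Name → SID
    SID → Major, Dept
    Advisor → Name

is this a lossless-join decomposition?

No

Common attributes: R1 ∩ R2 = {GPA}.
No dependency enlarges {GPA}, so (GPA)⁺ = {GPA}.
The closure contains neither all of R1 = {GPA, Name} nor all of R2 = {GPA, Major, Dept, SID, Advisor}, so the common attributes are not a superkey of either fragment. The join is lossy.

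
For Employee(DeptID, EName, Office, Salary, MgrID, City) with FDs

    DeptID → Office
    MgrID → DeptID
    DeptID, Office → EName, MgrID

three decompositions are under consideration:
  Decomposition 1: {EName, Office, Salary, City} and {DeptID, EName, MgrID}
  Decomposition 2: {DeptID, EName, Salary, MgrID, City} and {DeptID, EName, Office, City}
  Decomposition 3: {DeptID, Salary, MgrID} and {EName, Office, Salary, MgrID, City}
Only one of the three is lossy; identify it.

Decomposition 1

Decomposition 1: common = {EName}, closure = {EName} → lossy.
Decomposition 2: common = {DeptID, EName, City}, closure = {DeptID, EName, Office, MgrID, City} → lossless.
Decomposition 3: common = {Salary, MgrID}, closure = {DeptID, EName, Office, Salary, MgrID} → lossless.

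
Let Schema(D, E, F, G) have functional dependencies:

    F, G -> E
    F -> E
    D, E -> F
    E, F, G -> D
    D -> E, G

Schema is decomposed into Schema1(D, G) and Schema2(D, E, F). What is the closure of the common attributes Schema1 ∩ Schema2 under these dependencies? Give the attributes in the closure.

D, E, F, G

Schema1 ∩ Schema2 = {D}.
D → E, G applies, adding E, G
D, E → F applies, adding F
Closure: {D, E, F, G}.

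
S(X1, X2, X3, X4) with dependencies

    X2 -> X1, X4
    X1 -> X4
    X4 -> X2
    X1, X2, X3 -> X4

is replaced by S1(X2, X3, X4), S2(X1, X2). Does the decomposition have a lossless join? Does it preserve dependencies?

Lossless test: (X2)⁺ = {X1, X2, X4}, which contains all of one fragment — lossless.
Dependency preservation: X2 → X1, X4; X1 → X4; X1, X2, X3 → X4 are not contained in any single fragment, but the restricted closure of each left-hand side across the fragments still reaches the right-hand side; the remaining FDs each lie inside some fragment. All dependencies are preserved.

lossless and dependency-preserving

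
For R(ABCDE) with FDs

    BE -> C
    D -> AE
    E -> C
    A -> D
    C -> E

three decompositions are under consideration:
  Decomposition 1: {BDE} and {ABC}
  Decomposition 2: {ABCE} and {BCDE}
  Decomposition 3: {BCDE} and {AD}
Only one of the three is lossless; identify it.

Decomposition 1: common = {B}, closure = {B} → lossy.
Decomposition 2: common = {BCE}, closure = {BCE} → lossy.
Decomposition 3: common = {D}, closure = {ACDE} → lossless.

Decomposition 3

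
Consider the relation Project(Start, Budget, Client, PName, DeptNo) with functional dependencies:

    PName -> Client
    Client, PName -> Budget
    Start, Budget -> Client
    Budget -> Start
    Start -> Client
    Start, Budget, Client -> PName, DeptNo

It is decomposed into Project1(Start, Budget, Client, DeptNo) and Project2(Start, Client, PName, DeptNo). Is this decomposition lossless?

Common attributes: Project1 ∩ Project2 = {Start, Client, DeptNo}.
No dependency enlarges {Start, Client, DeptNo}, so (Start, Client, DeptNo)⁺ = {Start, Client, DeptNo}.
The closure contains neither all of Project1 = {Start, Budget, Client, DeptNo} nor all of Project2 = {Start, Client, PName, DeptNo}, so the common attributes are not a superkey of either fragment. The join is lossy.

No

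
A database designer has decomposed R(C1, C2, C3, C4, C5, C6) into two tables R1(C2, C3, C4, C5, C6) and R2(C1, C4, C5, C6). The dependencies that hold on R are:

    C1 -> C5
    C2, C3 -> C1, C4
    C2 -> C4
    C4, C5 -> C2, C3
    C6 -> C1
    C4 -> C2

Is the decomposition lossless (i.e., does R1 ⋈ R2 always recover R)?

Yes

Common attributes: R1 ∩ R2 = {C4, C5, C6}.
Closure of {C4, C5, C6}: C4, C5 → C2, C3 applies, adding C2, C3; C6 → C1 applies, adding C1. So (C4, C5, C6)⁺ = {C1, C2, C3, C4, C5, C6}.
This closure contains every attribute of R1, so R1 ∩ R2 → R1. The join is lossless.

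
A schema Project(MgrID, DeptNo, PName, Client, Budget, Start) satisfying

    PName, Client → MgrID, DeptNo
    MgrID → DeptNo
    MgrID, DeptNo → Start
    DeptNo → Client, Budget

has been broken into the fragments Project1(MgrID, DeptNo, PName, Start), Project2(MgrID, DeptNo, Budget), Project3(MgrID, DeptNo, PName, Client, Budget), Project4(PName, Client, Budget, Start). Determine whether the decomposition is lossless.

Chase test. Columns are MgrID, DeptNo, PName, Client, Budget, Start; row i has aⱼ where attribute j ∈ Projecti, else bᵢⱼ.
Initial tableau (one row per fragment):
  row 1: a1 a2 a3 b14 b15 a6
  row 2: a1 a2 b23 b24 a5 b26
  row 3: a1 a2 a3 a4 a5 b36
  row 4: b41 b42 a3 a4 a5 a6
Rows 3 and 4 agree on PName, Client; apply PName, Client→MgrID, DeptNo and equate their MgrID, DeptNo entries.
Rows 1 and 2 agree on MgrID, DeptNo; apply MgrID, DeptNo→Start and equate their Start entries.
Rows 1 and 3 agree on MgrID, DeptNo; apply MgrID, DeptNo→Start and equate their Start entries.
Rows 1 and 2 agree on DeptNo; apply DeptNo→Client, Budget and equate their Client, Budget entries.
Rows 1 and 3 agree on DeptNo; apply DeptNo→Client, Budget and equate their Client, Budget entries.
Row 1 is now all distinguished symbols — the join is lossless.

Yes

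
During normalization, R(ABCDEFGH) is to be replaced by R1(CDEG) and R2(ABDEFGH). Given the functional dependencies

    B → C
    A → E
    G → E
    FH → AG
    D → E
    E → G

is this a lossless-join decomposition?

No

Common attributes: R1 ∩ R2 = {DEG}.
No dependency enlarges {DEG}, so (DEG)⁺ = {DEG}.
The closure contains neither all of R1 = {CDEG} nor all of R2 = {ABDEFGH}, so the common attributes are not a superkey of either fragment. The join is lossy.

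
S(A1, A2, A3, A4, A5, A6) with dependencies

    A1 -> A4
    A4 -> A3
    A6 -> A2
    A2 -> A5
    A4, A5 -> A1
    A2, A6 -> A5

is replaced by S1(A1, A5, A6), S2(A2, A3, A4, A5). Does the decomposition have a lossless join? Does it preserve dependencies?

Lossless test: (A5)⁺ = {A5}, which is a superkey of neither fragment — lossy.
Dependency preservation: the restricted closure of {A1} across the fragments never reaches {A4}, so A1 → A4 cannot be enforced without a join — not preserved.

lossy and not dependency-preserving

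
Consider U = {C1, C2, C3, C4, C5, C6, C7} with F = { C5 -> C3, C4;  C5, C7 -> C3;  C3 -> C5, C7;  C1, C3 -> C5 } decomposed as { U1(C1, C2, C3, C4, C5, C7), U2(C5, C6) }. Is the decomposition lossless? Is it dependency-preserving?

lossy but dependency-preserving

Lossless test: (C5)⁺ = {C3, C4, C5, C7}, which is a superkey of neither fragment — lossy.
Dependency preservation: every FD's attributes lie within a single fragment, so each can be enforced locally — preserved.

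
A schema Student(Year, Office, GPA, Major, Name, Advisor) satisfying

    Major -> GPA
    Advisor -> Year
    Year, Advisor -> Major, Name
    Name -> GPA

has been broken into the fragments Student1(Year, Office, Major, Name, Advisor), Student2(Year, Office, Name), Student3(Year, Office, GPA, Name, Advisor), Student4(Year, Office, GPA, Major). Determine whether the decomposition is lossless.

Chase test. Columns are Year, Office, GPA, Major, Name, Advisor; row i has aⱼ where attribute j ∈ Studenti, else bᵢⱼ.
Initial tableau (one row per fragment):
  row 1: a1 a2 b13 a4 a5 a6
  row 2: a1 a2 b23 b24 a5 b26
  row 3: a1 a2 a3 b34 a5 a6
  row 4: a1 a2 a3 a4 b45 b46
Rows 1 and 4 agree on Major; apply Major→GPA and equate their GPA entries.
Rows 1 and 3 agree on Year, Advisor; apply Year, Advisor→Major, Name and equate their Major, Name entries.
Rows 1 and 2 agree on Name; apply Name→GPA and equate their GPA entries.
Row 1 is now all distinguished symbols — the join is lossless.

Yes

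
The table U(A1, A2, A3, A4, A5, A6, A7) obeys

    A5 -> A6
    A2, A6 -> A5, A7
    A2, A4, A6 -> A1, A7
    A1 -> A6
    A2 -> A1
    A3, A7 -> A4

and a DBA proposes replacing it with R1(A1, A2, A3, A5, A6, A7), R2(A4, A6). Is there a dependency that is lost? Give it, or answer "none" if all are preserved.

Check A3, A7 → A4: no single fragment contains all of {A3, A4, A7}, and the restricted closure of {A3, A7} across the fragments never reaches {A4}.
A5 → A6 is preserved.
A2, A6 → A5, A7 is preserved.
A2, A4, A6 → A1, A7 is preserved.
A1 → A6 is preserved.
A2 → A1 is preserved.

A3, A7 -> A4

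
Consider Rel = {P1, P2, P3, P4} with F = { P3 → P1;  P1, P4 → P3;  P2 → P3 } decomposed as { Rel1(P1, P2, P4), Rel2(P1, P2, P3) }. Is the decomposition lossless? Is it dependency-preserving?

lossless but not dependency-preserving

Lossless test: (P1, P2)⁺ = {P1, P2, P3}, which contains all of one fragment — lossless.
Dependency preservation: the restricted closure of {P1, P4} across the fragments never reaches {P3}, so P1, P4 → P3 cannot be enforced without a join — not preserved.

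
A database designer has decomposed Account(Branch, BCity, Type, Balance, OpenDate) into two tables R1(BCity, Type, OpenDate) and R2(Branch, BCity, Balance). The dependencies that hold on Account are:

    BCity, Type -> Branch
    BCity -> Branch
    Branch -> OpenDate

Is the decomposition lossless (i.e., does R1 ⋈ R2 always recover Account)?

Common attributes: R1 ∩ R2 = {BCity}.
Closure of {BCity}: BCity → Branch applies, adding Branch; Branch → OpenDate applies, adding OpenDate. So (BCity)⁺ = {Branch, BCity, OpenDate}.
The closure contains neither all of R1 = {BCity, Type, OpenDate} nor all of R2 = {Branch, BCity, Balance}, so the common attributes are not a superkey of either fragment. The join is lossy.

No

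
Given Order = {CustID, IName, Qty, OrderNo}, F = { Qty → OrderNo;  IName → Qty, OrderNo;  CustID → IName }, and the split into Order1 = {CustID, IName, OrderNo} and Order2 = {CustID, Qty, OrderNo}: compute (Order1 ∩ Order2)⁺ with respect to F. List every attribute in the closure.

Order1 ∩ Order2 = {CustID, OrderNo}.
CustID → IName applies, adding IName
IName → Qty, OrderNo applies, adding Qty
Closure: {CustID, IName, Qty, OrderNo}.

CustID, IName, Qty, OrderNo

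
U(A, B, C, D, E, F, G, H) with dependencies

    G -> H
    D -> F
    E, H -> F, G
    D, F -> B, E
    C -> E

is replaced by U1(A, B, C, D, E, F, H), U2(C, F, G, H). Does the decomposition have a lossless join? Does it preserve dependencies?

Lossless test: (C, F, H)⁺ = {C, E, F, G, H}, which contains all of one fragment — lossless.
Dependency preservation: the restricted closure of {E, H} across the fragments never reaches {F, G}, so E, H → F, G cannot be enforced without a join — not preserved.

lossless but not dependency-preserving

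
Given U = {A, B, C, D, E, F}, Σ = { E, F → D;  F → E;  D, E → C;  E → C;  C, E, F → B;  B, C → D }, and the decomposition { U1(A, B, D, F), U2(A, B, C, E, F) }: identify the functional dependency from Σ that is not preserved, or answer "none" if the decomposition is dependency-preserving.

B, C → D

Check B, C → D: no single fragment contains all of {B, C, D}, and the restricted closure of {B, C} across the fragments never reaches {D}.
E, F → D is preserved.
F → E is preserved.
D, E → C is preserved.
E → C is preserved.
C, E, F → B is preserved.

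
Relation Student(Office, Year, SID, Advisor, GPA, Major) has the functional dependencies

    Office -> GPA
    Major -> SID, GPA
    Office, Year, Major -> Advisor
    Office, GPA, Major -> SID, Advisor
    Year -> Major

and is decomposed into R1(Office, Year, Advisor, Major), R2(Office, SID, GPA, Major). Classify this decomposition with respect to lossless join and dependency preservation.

lossless and dependency-preserving

Lossless test: (Office, Major)⁺ = {Office, SID, Advisor, GPA, Major}, which contains all of one fragment — lossless.
Dependency preservation: Office, GPA, Major → SID, Advisor is not contained in any single fragment, but the restricted closure of its left-hand side across the fragments still reaches the right-hand side; the remaining FDs each lie inside some fragment. All dependencies are preserved.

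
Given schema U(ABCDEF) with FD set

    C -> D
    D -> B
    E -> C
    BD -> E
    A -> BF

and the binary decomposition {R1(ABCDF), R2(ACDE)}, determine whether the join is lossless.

Yes

Common attributes: R1 ∩ R2 = {ACD}.
Closure of {ACD}: D → B applies, adding B; BD → E applies, adding E; A → BF applies, adding F. So (ACD)⁺ = {ABCDEF}.
This closure contains every attribute of R1, so R1 ∩ R2 → R1. The join is lossless.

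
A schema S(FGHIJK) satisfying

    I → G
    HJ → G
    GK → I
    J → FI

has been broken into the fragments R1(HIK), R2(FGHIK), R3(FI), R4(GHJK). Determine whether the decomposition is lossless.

No

Chase test. Columns are FGHIJK; row i has aⱼ where attribute j ∈ Ri, else bᵢⱼ.
Initial tableau (one row per fragment):
  row 1: b11 b12 a3 a4 b15 a6
  row 2: a1 a2 a3 a4 b25 a6
  row 3: a1 b32 b33 a4 b35 b36
  row 4: b41 a2 a3 b44 a5 a6
Rows 1 and 2 agree on I; apply I→G and equate their G entries.
Rows 1 and 3 agree on I; apply I→G and equate their G entries.
Rows 1 and 4 agree on GK; apply GK→I and equate their I entries.
No row becomes fully distinguished — the join is lossy.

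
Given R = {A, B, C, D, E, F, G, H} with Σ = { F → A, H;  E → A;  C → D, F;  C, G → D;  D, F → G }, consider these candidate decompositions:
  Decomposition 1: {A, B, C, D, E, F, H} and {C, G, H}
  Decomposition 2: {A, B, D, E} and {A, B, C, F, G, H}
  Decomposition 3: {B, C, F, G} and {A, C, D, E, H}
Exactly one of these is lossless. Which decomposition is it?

Decomposition 1

Decomposition 1: common = {C, H}, closure = {A, C, D, F, G, H} → lossless.
Decomposition 2: common = {A, B}, closure = {A, B} → lossy.
Decomposition 3: common = {C}, closure = {A, C, D, F, G, H} → lossy.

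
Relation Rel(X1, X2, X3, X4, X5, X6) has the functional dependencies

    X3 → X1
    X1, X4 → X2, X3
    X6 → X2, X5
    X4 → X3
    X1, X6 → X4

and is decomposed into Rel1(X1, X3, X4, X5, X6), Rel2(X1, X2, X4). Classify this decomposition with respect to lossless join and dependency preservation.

Lossless test: (X1, X4)⁺ = {X1, X2, X3, X4}, which contains all of one fragment — lossless.
Dependency preservation: the restricted closure of {X6} across the fragments never reaches {X2, X5}, so X6 → X2, X5 cannot be enforced without a join — not preserved.

lossless but not dependency-preserving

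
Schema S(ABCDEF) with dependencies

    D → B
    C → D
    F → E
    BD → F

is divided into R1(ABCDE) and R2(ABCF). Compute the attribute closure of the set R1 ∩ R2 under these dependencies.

ABCDEF

R1 ∩ R2 = {ABC}.
C → D applies, adding D
BD → F applies, adding F
F → E applies, adding E
Closure: {ABCDEF}.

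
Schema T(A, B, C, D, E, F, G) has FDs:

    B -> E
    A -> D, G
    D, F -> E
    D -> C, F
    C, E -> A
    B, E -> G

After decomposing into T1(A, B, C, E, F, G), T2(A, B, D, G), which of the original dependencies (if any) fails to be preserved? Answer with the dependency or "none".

none

B → E lies within T1.
A → D, G lies within T2.
D, F → E: restricted closure across fragments reaches E.
D → C, F: restricted closure across fragments reaches C, F.
C, E → A lies within T1.
B, E → G lies within T1.
Every dependency is enforceable on the fragments, so the decomposition is dependency-preserving.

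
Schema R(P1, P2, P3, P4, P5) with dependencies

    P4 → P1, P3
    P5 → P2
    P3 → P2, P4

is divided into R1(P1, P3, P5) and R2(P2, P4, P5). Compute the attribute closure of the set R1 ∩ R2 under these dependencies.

R1 ∩ R2 = {P5}.
P5 → P2 applies, adding P2
Closure: {P2, P5}.

P2, P5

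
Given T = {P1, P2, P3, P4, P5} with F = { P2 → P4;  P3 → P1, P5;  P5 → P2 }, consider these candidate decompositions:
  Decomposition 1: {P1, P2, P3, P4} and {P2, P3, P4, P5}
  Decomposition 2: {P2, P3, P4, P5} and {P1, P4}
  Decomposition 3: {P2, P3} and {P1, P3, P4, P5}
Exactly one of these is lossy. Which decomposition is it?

Decomposition 1: common = {P2, P3, P4}, closure = {P1, P2, P3, P4, P5} → lossless.
Decomposition 2: common = {P4}, closure = {P4} → lossy.
Decomposition 3: common = {P3}, closure = {P1, P2, P3, P4, P5} → lossless.

Decomposition 2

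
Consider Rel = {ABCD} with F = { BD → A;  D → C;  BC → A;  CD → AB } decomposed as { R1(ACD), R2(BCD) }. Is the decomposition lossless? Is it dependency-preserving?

lossless but not dependency-preserving

Lossless test: (CD)⁺ = {ABCD}, which contains all of one fragment — lossless.
Dependency preservation: the restricted closure of {BC} across the fragments never reaches {A}, so BC → A cannot be enforced without a join — not preserved.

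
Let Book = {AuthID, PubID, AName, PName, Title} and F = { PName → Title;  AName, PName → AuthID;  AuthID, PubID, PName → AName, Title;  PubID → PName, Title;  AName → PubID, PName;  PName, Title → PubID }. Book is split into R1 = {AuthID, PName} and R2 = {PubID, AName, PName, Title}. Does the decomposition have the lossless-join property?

Common attributes: R1 ∩ R2 = {PName}.
Closure of {PName}: PName → Title applies, adding Title; PName, Title → PubID applies, adding PubID. So (PName)⁺ = {PubID, PName, Title}.
The closure contains neither all of R1 = {AuthID, PName} nor all of R2 = {PubID, AName, PName, Title}, so the common attributes are not a superkey of either fragment. The join is lossy.

No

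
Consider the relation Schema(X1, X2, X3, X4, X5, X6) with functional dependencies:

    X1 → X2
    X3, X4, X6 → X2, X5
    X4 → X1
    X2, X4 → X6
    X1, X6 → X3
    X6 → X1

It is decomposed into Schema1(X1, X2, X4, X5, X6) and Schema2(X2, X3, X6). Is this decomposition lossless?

Common attributes: Schema1 ∩ Schema2 = {X2, X6}.
Closure of {X2, X6}: X6 → X1 applies, adding X1; X1, X6 → X3 applies, adding X3. So (X2, X6)⁺ = {X1, X2, X3, X6}.
This closure contains every attribute of Schema2, so Schema1 ∩ Schema2 → Schema2. The join is lossless.

Yes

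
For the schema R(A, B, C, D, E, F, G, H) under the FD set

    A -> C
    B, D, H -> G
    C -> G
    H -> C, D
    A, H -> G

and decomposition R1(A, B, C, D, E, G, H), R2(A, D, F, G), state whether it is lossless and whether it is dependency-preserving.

Lossless test: (A, D, G)⁺ = {A, C, D, G}, which is a superkey of neither fragment — lossy.
Dependency preservation: every FD's attributes lie within a single fragment, so each can be enforced locally — preserved.

lossy but dependency-preserving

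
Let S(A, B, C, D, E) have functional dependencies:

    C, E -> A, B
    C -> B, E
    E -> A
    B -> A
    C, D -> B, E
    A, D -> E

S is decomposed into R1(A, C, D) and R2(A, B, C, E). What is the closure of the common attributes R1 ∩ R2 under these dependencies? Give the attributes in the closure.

R1 ∩ R2 = {A, C}.
C → B, E applies, adding B, E
Closure: {A, B, C, E}.

A, B, C, E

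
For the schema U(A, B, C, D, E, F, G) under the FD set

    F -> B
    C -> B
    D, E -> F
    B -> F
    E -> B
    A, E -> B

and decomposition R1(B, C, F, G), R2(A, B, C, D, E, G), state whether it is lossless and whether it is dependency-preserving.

Lossless test: (B, C, G)⁺ = {B, C, F, G}, which contains all of one fragment — lossless.
Dependency preservation: D, E → F is not contained in any single fragment, but the restricted closure of its left-hand side across the fragments still reaches the right-hand side; the remaining FDs each lie inside some fragment. All dependencies are preserved.

lossless and dependency-preserving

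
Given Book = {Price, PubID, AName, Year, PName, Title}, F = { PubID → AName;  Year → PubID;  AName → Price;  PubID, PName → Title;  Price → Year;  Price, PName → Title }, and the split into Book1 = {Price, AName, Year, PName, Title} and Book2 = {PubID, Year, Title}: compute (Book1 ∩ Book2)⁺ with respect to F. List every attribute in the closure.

Price, PubID, AName, Year, Title

Book1 ∩ Book2 = {Year, Title}.
Year → PubID applies, adding PubID
PubID → AName applies, adding AName
AName → Price applies, adding Price
Closure: {Price, PubID, AName, Year, Title}.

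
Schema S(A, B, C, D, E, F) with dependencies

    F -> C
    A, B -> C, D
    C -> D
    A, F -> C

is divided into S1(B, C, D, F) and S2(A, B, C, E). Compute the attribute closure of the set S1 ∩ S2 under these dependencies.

B, C, D

S1 ∩ S2 = {B, C}.
C → D applies, adding D
Closure: {B, C, D}.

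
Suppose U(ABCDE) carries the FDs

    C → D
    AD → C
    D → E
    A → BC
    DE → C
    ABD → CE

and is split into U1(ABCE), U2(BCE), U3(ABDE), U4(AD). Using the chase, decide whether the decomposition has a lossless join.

Chase test. Columns are ABCDE; row i has aⱼ where attribute j ∈ Ui, else bᵢⱼ.
Initial tableau (one row per fragment):
  row 1: a1 a2 a3 b14 a5
  row 2: b21 a2 a3 b24 a5
  row 3: a1 a2 b33 a4 a5
  row 4: a1 b42 b43 a4 b45
Rows 1 and 2 agree on C; apply C→D and equate their D entries.
Rows 3 and 4 agree on AD; apply AD→C and equate their C entries.
Rows 3 and 4 agree on D; apply D→E and equate their E entries.
Rows 1 and 3 agree on A; apply A→BC and equate their BC entries.
Rows 1 and 4 agree on A; apply A→BC and equate their BC entries.
Rows 1 and 3 agree on C; apply C→D and equate their D entries.
Row 1 is now all distinguished symbols — the join is lossless.

Yes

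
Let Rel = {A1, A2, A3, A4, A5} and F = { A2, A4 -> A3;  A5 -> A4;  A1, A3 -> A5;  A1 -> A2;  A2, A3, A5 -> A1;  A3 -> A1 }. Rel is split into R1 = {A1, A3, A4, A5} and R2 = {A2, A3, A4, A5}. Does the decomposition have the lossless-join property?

Common attributes: R1 ∩ R2 = {A3, A4, A5}.
Closure of {A3, A4, A5}: A3 → A1 applies, adding A1; A1 → A2 applies, adding A2. So (A3, A4, A5)⁺ = {A1, A2, A3, A4, A5}.
This closure contains every attribute of R1, so R1 ∩ R2 → R1. The join is lossless.

Yes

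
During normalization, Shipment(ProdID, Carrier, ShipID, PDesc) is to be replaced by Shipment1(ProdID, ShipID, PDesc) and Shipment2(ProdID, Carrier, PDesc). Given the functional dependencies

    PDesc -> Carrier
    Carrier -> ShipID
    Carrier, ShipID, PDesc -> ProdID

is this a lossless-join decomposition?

Yes

Common attributes: Shipment1 ∩ Shipment2 = {ProdID, PDesc}.
Closure of {ProdID, PDesc}: PDesc → Carrier applies, adding Carrier; Carrier → ShipID applies, adding ShipID. So (ProdID, PDesc)⁺ = {ProdID, Carrier, ShipID, PDesc}.
This closure contains every attribute of Shipment1, so Shipment1 ∩ Shipment2 → Shipment1. The join is lossless.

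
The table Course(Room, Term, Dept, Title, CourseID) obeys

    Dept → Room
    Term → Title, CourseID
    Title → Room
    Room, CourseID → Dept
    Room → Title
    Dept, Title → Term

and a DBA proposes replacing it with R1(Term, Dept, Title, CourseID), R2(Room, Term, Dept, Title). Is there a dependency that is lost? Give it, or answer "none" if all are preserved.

Dept → Room lies within R2.
Term → Title, CourseID lies within R1.
Title → Room lies within R2.
Room, CourseID → Dept: restricted closure across fragments reaches Dept.
Room → Title lies within R2.
Dept, Title → Term lies within R1.
Every dependency is enforceable on the fragments, so the decomposition is dependency-preserving.

none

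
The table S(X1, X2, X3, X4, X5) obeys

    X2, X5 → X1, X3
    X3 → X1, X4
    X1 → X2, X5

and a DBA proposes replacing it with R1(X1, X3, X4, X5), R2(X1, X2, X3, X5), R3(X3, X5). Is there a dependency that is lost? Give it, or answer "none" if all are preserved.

none

X2, X5 → X1, X3 lies within R2.
X3 → X1, X4 lies within R1.
X1 → X2, X5 lies within R2.
Every dependency is enforceable on the fragments, so the decomposition is dependency-preserving.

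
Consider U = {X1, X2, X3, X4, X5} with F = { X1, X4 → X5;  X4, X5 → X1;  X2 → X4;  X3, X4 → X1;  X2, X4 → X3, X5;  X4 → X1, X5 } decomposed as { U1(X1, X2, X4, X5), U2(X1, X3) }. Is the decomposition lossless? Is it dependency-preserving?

lossy and not dependency-preserving

Lossless test: (X1)⁺ = {X1}, which is a superkey of neither fragment — lossy.
Dependency preservation: the restricted closure of {X2, X4} across the fragments never reaches {X3, X5}, so X2, X4 → X3, X5 cannot be enforced without a join — not preserved.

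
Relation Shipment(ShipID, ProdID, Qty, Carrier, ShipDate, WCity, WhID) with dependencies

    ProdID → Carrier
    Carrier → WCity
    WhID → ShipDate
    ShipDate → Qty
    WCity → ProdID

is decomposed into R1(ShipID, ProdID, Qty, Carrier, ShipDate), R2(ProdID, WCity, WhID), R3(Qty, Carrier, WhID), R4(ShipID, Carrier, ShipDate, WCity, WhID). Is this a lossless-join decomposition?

Chase test. Columns are ShipID, ProdID, Qty, Carrier, ShipDate, WCity, WhID; row i has aⱼ where attribute j ∈ Ri, else bᵢⱼ.
Initial tableau (one row per fragment):
  row 1: a1 a2 a3 a4 a5 b16 b17
  row 2: b21 a2 b23 b24 b25 a6 a7
  row 3: b31 b32 a3 a4 b35 b36 a7
  row 4: a1 b42 b43 a4 a5 a6 a7
Rows 1 and 2 agree on ProdID; apply ProdID→Carrier and equate their Carrier entries.
Rows 1 and 2 agree on Carrier; apply Carrier→WCity and equate their WCity entries.
Rows 1 and 3 agree on Carrier; apply Carrier→WCity and equate their WCity entries.
Rows 2 and 3 agree on WhID; apply WhID→ShipDate and equate their ShipDate entries.
Rows 2 and 4 agree on WhID; apply WhID→ShipDate and equate their ShipDate entries.
Rows 1 and 2 agree on ShipDate; apply ShipDate→Qty and equate their Qty entries.
Rows 1 and 4 agree on ShipDate; apply ShipDate→Qty and equate their Qty entries.
Rows 1 and 3 agree on WCity; apply WCity→ProdID and equate their ProdID entries.
Rows 1 and 4 agree on WCity; apply WCity→ProdID and equate their ProdID entries.
Row 4 is now all distinguished symbols — the join is lossless.

Yes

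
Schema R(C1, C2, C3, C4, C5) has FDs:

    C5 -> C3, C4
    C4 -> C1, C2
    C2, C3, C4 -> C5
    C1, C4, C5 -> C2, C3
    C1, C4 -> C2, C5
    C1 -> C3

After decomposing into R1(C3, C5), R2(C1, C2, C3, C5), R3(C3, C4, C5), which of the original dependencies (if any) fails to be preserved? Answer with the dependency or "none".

C5 → C3, C4 lies within R3.
C4 → C1, C2: restricted closure across fragments reaches C1, C2.
C2, C3, C4 → C5: restricted closure across fragments reaches C5.
C1, C4, C5 → C2, C3: restricted closure across fragments reaches C2, C3.
C1, C4 → C2, C5: restricted closure across fragments reaches C2, C5.
C1 → C3 lies within R2.
Every dependency is enforceable on the fragments, so the decomposition is dependency-preserving.

none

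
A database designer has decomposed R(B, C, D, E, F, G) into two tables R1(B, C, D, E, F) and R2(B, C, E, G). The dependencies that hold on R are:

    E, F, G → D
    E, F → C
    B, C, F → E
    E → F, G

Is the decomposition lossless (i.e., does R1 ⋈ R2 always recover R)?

Yes

Common attributes: R1 ∩ R2 = {B, C, E}.
Closure of {B, C, E}: E → F, G applies, adding F, G; E, F, G → D applies, adding D. So (B, C, E)⁺ = {B, C, D, E, F, G}.
This closure contains every attribute of R1, so R1 ∩ R2 → R1. The join is lossless.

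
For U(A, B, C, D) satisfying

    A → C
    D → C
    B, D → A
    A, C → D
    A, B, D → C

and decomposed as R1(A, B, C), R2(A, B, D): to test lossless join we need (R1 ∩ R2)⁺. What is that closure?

A, B, C, D

R1 ∩ R2 = {A, B}.
A → C applies, adding C
A, C → D applies, adding D
Closure: {A, B, C, D}.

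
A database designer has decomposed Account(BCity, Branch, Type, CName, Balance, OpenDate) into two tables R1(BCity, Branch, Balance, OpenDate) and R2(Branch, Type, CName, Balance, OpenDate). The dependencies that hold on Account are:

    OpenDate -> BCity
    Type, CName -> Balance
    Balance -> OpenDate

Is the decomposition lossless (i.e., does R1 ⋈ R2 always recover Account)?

Common attributes: R1 ∩ R2 = {Branch, Balance, OpenDate}.
Closure of {Branch, Balance, OpenDate}: OpenDate → BCity applies, adding BCity. So (Branch, Balance, OpenDate)⁺ = {BCity, Branch, Balance, OpenDate}.
This closure contains every attribute of R1, so R1 ∩ R2 → R1. The join is lossless.

Yes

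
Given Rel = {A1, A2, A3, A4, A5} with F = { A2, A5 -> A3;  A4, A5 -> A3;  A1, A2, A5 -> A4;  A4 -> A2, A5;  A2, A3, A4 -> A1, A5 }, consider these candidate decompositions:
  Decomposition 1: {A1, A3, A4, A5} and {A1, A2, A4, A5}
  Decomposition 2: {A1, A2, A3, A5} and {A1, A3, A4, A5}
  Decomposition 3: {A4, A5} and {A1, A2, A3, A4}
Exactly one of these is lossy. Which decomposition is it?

Decomposition 1: common = {A1, A4, A5}, closure = {A1, A2, A3, A4, A5} → lossless.
Decomposition 2: common = {A1, A3, A5}, closure = {A1, A3, A5} → lossy.
Decomposition 3: common = {A4}, closure = {A1, A2, A3, A4, A5} → lossless.

Decomposition 2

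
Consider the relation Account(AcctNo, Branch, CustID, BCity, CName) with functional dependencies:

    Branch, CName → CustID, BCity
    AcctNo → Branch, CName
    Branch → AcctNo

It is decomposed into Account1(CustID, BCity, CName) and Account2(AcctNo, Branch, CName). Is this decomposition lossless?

No

Common attributes: Account1 ∩ Account2 = {CName}.
No dependency enlarges {CName}, so (CName)⁺ = {CName}.
The closure contains neither all of Account1 = {CustID, BCity, CName} nor all of Account2 = {AcctNo, Branch, CName}, so the common attributes are not a superkey of either fragment. The join is lossy.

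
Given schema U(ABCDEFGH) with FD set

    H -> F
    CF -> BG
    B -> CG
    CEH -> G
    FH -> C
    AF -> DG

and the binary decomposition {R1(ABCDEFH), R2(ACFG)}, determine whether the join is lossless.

Yes

Common attributes: R1 ∩ R2 = {ACF}.
Closure of {ACF}: CF → BG applies, adding BG; AF → DG applies, adding D. So (ACF)⁺ = {ABCDFG}.
This closure contains every attribute of R2, so R1 ∩ R2 → R2. The join is lossless.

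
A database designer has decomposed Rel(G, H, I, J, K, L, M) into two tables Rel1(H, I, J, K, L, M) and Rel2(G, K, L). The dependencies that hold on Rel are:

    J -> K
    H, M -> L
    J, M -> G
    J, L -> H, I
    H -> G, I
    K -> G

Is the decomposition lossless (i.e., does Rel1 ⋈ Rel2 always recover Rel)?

Common attributes: Rel1 ∩ Rel2 = {K, L}.
Closure of {K, L}: K → G applies, adding G. So (K, L)⁺ = {G, K, L}.
This closure contains every attribute of Rel2, so Rel1 ∩ Rel2 → Rel2. The join is lossless.

Yes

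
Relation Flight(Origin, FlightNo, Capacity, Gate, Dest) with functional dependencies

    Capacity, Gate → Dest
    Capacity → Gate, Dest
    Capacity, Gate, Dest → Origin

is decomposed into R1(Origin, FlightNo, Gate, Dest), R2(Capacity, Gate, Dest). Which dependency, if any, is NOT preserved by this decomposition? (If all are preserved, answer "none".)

Capacity, Gate, Dest → Origin

Check Capacity, Gate, Dest → Origin: no single fragment contains all of {Origin, Capacity, Gate, Dest}, and the restricted closure of {Capacity, Gate, Dest} across the fragments never reaches {Origin}.
Capacity, Gate → Dest is preserved.
Capacity → Gate, Dest is preserved.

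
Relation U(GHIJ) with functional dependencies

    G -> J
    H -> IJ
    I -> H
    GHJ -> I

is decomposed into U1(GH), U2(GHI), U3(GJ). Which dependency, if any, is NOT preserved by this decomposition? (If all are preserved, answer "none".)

Check H → IJ: no single fragment contains all of {HIJ}, and the restricted closure of {H} across the fragments never reaches {IJ}.
G → J is preserved.
I → H is preserved.
GHJ → I is preserved.

H -> IJ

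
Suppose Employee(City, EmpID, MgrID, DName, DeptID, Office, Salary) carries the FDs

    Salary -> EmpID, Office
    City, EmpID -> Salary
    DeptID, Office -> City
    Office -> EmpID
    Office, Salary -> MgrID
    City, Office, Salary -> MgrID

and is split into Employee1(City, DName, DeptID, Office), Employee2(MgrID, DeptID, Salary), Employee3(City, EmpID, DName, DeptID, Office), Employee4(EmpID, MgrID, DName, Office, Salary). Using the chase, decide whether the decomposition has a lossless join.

Chase test. Columns are City, EmpID, MgrID, DName, DeptID, Office, Salary; row i has aⱼ where attribute j ∈ Employeei, else bᵢⱼ.
Initial tableau (one row per fragment):
  row 1: a1 b12 b13 a4 a5 a6 b17
  row 2: b21 b22 a3 b24 a5 b26 a7
  row 3: a1 a2 b33 a4 a5 a6 b37
  row 4: b41 a2 a3 a4 b45 a6 a7
Rows 2 and 4 agree on Salary; apply Salary→EmpID, Office and equate their EmpID, Office entries.
Rows 1 and 2 agree on DeptID, Office; apply DeptID, Office→City and equate their City entries.
Rows 1 and 2 agree on Office; apply Office→EmpID and equate their EmpID entries.
Rows 1 and 2 agree on City, EmpID; apply City, EmpID→Salary and equate their Salary entries.
Rows 1 and 3 agree on City, EmpID; apply City, EmpID→Salary and equate their Salary entries.
Rows 1 and 2 agree on Office, Salary; apply Office, Salary→MgrID and equate their MgrID entries.
Rows 1 and 3 agree on Office, Salary; apply Office, Salary→MgrID and equate their MgrID entries.
Row 1 is now all distinguished symbols — the join is lossless.

Yes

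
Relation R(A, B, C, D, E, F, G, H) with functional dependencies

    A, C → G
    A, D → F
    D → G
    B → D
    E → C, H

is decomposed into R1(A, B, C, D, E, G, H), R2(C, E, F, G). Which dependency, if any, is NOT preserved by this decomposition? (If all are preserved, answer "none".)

Check A, D → F: no single fragment contains all of {A, D, F}, and the restricted closure of {A, D} across the fragments never reaches {F}.
A, C → G is preserved.
D → G is preserved.
B → D is preserved.
E → C, H is preserved.

A, D → F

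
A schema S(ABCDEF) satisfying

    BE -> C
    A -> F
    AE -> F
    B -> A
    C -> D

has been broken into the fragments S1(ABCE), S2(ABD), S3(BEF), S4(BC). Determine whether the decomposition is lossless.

No

Chase test. Columns are ABCDEF; row i has aⱼ where attribute j ∈ Si, else bᵢⱼ.
Initial tableau (one row per fragment):
  row 1: a1 a2 a3 b14 a5 b16
  row 2: a1 a2 b23 a4 b25 b26
  row 3: b31 a2 b33 b34 a5 a6
  row 4: b41 a2 a3 b44 b45 b46
Rows 1 and 3 agree on BE; apply BE→C and equate their C entries.
Rows 1 and 2 agree on A; apply A→F and equate their F entries.
Rows 1 and 3 agree on B; apply B→A and equate their A entries.
Rows 1 and 4 agree on B; apply B→A and equate their A entries.
Rows 1 and 3 agree on C; apply C→D and equate their D entries.
Rows 1 and 4 agree on C; apply C→D and equate their D entries.
Rows 1 and 3 agree on A; apply A→F and equate their F entries.
Rows 1 and 4 agree on A; apply A→F and equate their F entries.
No row becomes fully distinguished — the join is lossy.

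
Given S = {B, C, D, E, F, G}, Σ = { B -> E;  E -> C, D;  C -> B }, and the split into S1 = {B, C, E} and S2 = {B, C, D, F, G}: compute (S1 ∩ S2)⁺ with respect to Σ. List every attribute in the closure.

S1 ∩ S2 = {B, C}.
B → E applies, adding E
E → C, D applies, adding D
Closure: {B, C, D, E}.

B, C, D, E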